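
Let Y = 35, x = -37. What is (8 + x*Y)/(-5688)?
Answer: 143/632 ≈ 0.22627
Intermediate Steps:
(8 + x*Y)/(-5688) = (8 - 37*35)/(-5688) = (8 - 1295)*(-1/5688) = -1287*(-1/5688) = 143/632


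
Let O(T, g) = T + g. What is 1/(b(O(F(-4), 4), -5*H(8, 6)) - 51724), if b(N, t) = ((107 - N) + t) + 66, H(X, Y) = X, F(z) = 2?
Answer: -1/51597 ≈ -1.9381e-5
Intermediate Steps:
b(N, t) = 173 + t - N (b(N, t) = (107 + t - N) + 66 = 173 + t - N)
1/(b(O(F(-4), 4), -5*H(8, 6)) - 51724) = 1/((173 - 5*8 - (2 + 4)) - 51724) = 1/((173 - 40 - 1*6) - 51724) = 1/((173 - 40 - 6) - 51724) = 1/(127 - 51724) = 1/(-51597) = -1/51597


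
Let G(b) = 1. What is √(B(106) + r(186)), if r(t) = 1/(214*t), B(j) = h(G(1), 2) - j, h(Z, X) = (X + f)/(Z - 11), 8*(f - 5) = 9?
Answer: I*√169229243505/39804 ≈ 10.335*I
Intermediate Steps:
f = 49/8 (f = 5 + (⅛)*9 = 5 + 9/8 = 49/8 ≈ 6.1250)
h(Z, X) = (49/8 + X)/(-11 + Z) (h(Z, X) = (X + 49/8)/(Z - 11) = (49/8 + X)/(-11 + Z))
B(j) = -13/16 - j (B(j) = (49/8 + 2)/(-11 + 1) - j = (65/8)/(-10) - j = -⅒*65/8 - j = -13/16 - j)
r(t) = 1/(214*t)
√(B(106) + r(186)) = √((-13/16 - 1*106) + (1/214)/186) = √((-13/16 - 106) + (1/214)*(1/186)) = √(-1709/16 + 1/39804) = √(-17006255/159216) = I*√169229243505/39804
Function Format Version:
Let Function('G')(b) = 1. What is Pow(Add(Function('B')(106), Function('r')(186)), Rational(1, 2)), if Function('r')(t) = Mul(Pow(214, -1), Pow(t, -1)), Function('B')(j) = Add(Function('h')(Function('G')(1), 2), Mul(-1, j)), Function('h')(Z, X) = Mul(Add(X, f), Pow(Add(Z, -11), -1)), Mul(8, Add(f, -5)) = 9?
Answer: Mul(Rational(1, 39804), I, Pow(169229243505, Rational(1, 2))) ≈ Mul(10.335, I)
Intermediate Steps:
f = Rational(49, 8) (f = Add(5, Mul(Rational(1, 8), 9)) = Add(5, Rational(9, 8)) = Rational(49, 8) ≈ 6.1250)
Function('h')(Z, X) = Mul(Pow(Add(-11, Z), -1), Add(Rational(49, 8), X)) (Function('h')(Z, X) = Mul(Add(X, Rational(49, 8)), Pow(Add(Z, -11), -1)) = Mul(Add(Rational(49, 8), X), Pow(Add(-11, Z), -1)) = Mul(Pow(Add(-11, Z), -1), Add(Rational(49, 8), X)))
Function('B')(j) = Add(Rational(-13, 16), Mul(-1, j)) (Function('B')(j) = Add(Mul(Pow(Add(-11, 1), -1), Add(Rational(49, 8), 2)), Mul(-1, j)) = Add(Mul(Pow(-10, -1), Rational(65, 8)), Mul(-1, j)) = Add(Mul(Rational(-1, 10), Rational(65, 8)), Mul(-1, j)) = Add(Rational(-13, 16), Mul(-1, j)))
Function('r')(t) = Mul(Rational(1, 214), Pow(t, -1))
Pow(Add(Function('B')(106), Function('r')(186)), Rational(1, 2)) = Pow(Add(Add(Rational(-13, 16), Mul(-1, 106)), Mul(Rational(1, 214), Pow(186, -1))), Rational(1, 2)) = Pow(Add(Add(Rational(-13, 16), -106), Mul(Rational(1, 214), Rational(1, 186))), Rational(1, 2)) = Pow(Add(Rational(-1709, 16), Rational(1, 39804)), Rational(1, 2)) = Pow(Rational(-17006255, 159216), Rational(1, 2)) = Mul(Rational(1, 39804), I, Pow(169229243505, Rational(1, 2)))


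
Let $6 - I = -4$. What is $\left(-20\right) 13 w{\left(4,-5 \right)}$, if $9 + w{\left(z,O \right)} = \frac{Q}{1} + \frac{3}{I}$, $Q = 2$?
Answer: $1742$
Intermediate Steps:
$I = 10$ ($I = 6 - -4 = 6 + 4 = 10$)
$w{\left(z,O \right)} = - \frac{67}{10}$ ($w{\left(z,O \right)} = -9 + \left(\frac{2}{1} + \frac{3}{10}\right) = -9 + \left(2 \cdot 1 + 3 \cdot \frac{1}{10}\right) = -9 + \left(2 + \frac{3}{10}\right) = -9 + \frac{23}{10} = - \frac{67}{10}$)
$\left(-20\right) 13 w{\left(4,-5 \right)} = \left(-20\right) 13 \left(- \frac{67}{10}\right) = \left(-260\right) \left(- \frac{67}{10}\right) = 1742$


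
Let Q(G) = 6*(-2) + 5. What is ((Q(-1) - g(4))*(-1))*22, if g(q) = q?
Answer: 242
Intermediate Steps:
Q(G) = -7 (Q(G) = -12 + 5 = -7)
((Q(-1) - g(4))*(-1))*22 = ((-7 - 1*4)*(-1))*22 = ((-7 - 4)*(-1))*22 = -11*(-1)*22 = 11*22 = 242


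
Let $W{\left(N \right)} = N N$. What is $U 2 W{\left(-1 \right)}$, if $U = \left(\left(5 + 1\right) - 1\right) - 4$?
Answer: $2$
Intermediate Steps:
$W{\left(N \right)} = N^{2}$
$U = 1$ ($U = \left(6 - 1\right) - 4 = 5 - 4 = 1$)
$U 2 W{\left(-1 \right)} = 1 \cdot 2 \left(-1\right)^{2} = 1 \cdot 2 \cdot 1 = 1 \cdot 2 = 2$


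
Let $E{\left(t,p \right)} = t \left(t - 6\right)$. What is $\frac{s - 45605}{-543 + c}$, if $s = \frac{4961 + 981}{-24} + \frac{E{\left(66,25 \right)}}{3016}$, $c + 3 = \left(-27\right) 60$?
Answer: $\frac{207431147}{9798984} \approx 21.169$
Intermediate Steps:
$c = -1623$ ($c = -3 - 1620 = -1623$)
$E{\left(t,p \right)} = t \left(-6 + t\right)$
$s = - \frac{1114127}{4524}$ ($s = \frac{4961 + 981}{-24} + \frac{66 \left(-6 + 66\right)}{3016} = 5942 \left(- \frac{1}{24}\right) + 66 \cdot 60 \cdot \frac{1}{3016} = - \frac{2971}{12} + 3960 \cdot \frac{1}{3016} = - \frac{2971}{12} + \frac{495}{377} = - \frac{1114127}{4524} \approx -246.27$)
$\frac{s - 45605}{-543 + c} = \frac{- \frac{1114127}{4524} - 45605}{-543 - 1623} = - \frac{207431147}{4524 \left(-2166\right)} = \left(- \frac{207431147}{4524}\right) \left(- \frac{1}{2166}\right) = \frac{207431147}{9798984}$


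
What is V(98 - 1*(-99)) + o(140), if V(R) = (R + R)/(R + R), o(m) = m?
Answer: 141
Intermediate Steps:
V(R) = 1 (V(R) = (2*R)/((2*R)) = (2*R)*(1/(2*R)) = 1)
V(98 - 1*(-99)) + o(140) = 1 + 140 = 141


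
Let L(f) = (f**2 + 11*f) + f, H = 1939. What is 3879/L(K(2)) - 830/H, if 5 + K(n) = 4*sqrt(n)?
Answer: 458477/4709 + 31032*sqrt(2)/119 ≈ 466.15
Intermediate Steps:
K(n) = -5 + 4*sqrt(n)
L(f) = f**2 + 12*f
3879/L(K(2)) - 830/H = 3879/(((-5 + 4*sqrt(2))*(12 + (-5 + 4*sqrt(2))))) - 830/1939 = 3879/(((-5 + 4*sqrt(2))*(7 + 4*sqrt(2)))) - 830*1/1939 = 3879*(1/((-5 + 4*sqrt(2))*(7 + 4*sqrt(2)))) - 830/1939 = 3879/((-5 + 4*sqrt(2))*(7 + 4*sqrt(2))) - 830/1939 = -830/1939 + 3879/((-5 + 4*sqrt(2))*(7 + 4*sqrt(2)))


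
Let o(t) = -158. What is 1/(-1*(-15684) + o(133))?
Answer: 1/15526 ≈ 6.4408e-5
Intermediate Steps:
1/(-1*(-15684) + o(133)) = 1/(-1*(-15684) - 158) = 1/(15684 - 158) = 1/15526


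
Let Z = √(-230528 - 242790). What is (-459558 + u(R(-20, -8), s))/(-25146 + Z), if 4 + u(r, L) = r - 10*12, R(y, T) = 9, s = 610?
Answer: 5779468629/316397317 + 459673*I*√473318/632794634 ≈ 18.266 + 0.49976*I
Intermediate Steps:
u(r, L) = -124 + r (u(r, L) = -4 + (r - 10*12) = -4 + (r - 120) = -4 + (-120 + r) = -124 + r)
Z = I*√473318 (Z = √(-473318) = I*√473318 ≈ 687.98*I)
(-459558 + u(R(-20, -8), s))/(-25146 + Z) = (-459558 + (-124 + 9))/(-25146 + I*√473318) = (-459558 - 115)/(-25146 + I*√473318) = -459673/(-25146 + I*√473318)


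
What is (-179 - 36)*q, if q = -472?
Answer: 101480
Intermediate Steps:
(-179 - 36)*q = (-179 - 36)*(-472) = -215*(-472) = 101480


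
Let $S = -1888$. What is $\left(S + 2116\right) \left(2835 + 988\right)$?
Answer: $871644$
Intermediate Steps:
$\left(S + 2116\right) \left(2835 + 988\right) = \left(-1888 + 2116\right) \left(2835 + 988\right) = 228 \cdot 3823 = 871644$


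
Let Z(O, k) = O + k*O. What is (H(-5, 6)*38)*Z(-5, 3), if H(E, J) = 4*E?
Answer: 15200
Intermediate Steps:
Z(O, k) = O + O*k
(H(-5, 6)*38)*Z(-5, 3) = ((4*(-5))*38)*(-5*(1 + 3)) = (-20*38)*(-5*4) = -760*(-20) = 15200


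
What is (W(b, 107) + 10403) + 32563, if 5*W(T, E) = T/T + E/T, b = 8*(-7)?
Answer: 12030429/280 ≈ 42966.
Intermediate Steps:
b = -56
W(T, E) = ⅕ + E/(5*T) (W(T, E) = (T/T + E/T)/5 = (1 + E/T)/5 = ⅕ + E/(5*T))
(W(b, 107) + 10403) + 32563 = ((⅕)*(107 - 56)/(-56) + 10403) + 32563 = ((⅕)*(-1/56)*51 + 10403) + 32563 = (-51/280 + 10403) + 32563 = 2912789/280 + 32563 = 12030429/280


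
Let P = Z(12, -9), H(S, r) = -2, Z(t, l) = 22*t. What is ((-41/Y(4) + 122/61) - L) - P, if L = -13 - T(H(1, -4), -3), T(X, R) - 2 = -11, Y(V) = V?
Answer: -1073/4 ≈ -268.25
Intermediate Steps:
T(X, R) = -9 (T(X, R) = 2 - 11 = -9)
P = 264 (P = 22*12 = 264)
L = -4 (L = -13 - 1*(-9) = -13 + 9 = -4)
((-41/Y(4) + 122/61) - L) - P = ((-41/4 + 122/61) - 1*(-4)) - 1*264 = ((-41*¼ + 122*(1/61)) + 4) - 264 = ((-41/4 + 2) + 4) - 264 = (-33/4 + 4) - 264 = -17/4 - 264 = -1073/4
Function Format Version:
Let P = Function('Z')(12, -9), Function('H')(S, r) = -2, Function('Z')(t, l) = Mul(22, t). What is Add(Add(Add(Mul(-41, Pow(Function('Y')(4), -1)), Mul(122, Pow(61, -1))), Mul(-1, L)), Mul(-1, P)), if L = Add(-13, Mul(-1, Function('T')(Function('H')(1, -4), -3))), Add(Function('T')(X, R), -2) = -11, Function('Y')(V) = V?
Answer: Rational(-1073, 4) ≈ -268.25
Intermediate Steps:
Function('T')(X, R) = -9 (Function('T')(X, R) = Add(2, -11) = -9)
P = 264 (P = Mul(22, 12) = 264)
L = -4 (L = Add(-13, Mul(-1, -9)) = Add(-13, 9) = -4)
Add(Add(Add(Mul(-41, Pow(Function('Y')(4), -1)), Mul(122, Pow(61, -1))), Mul(-1, L)), Mul(-1, P)) = Add(Add(Add(Mul(-41, Pow(4, -1)), Mul(122, Pow(61, -1))), Mul(-1, -4)), Mul(-1, 264)) = Add(Add(Add(Mul(-41, Rational(1, 4)), Mul(122, Rational(1, 61))), 4), -264) = Add(Add(Add(Rational(-41, 4), 2), 4), -264) = Add(Add(Rational(-33, 4), 4), -264) = Add(Rational(-17, 4), -264) = Rational(-1073, 4)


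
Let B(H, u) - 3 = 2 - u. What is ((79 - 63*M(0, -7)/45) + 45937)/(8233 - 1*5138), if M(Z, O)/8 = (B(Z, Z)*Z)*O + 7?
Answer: 229688/15475 ≈ 14.843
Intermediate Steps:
B(H, u) = 5 - u (B(H, u) = 3 + (2 - u) = 5 - u)
M(Z, O) = 56 + 8*O*Z*(5 - Z) (M(Z, O) = 8*(((5 - Z)*Z)*O + 7) = 8*((Z*(5 - Z))*O + 7) = 8*(O*Z*(5 - Z) + 7) = 8*(7 + O*Z*(5 - Z)) = 56 + 8*O*Z*(5 - Z))
((79 - 63*M(0, -7)/45) + 45937)/(8233 - 1*5138) = ((79 - 63*(56 - 8*(-7)*0*(-5 + 0))/45) + 45937)/(8233 - 1*5138) = ((79 - 63*(56 - 8*(-7)*0*(-5))/45) + 45937)/(8233 - 5138) = ((79 - 63*(56 + 0)/45) + 45937)/3095 = ((79 - 3528/45) + 45937)*(1/3095) = ((79 - 63*56/45) + 45937)*(1/3095) = ((79 - 392/5) + 45937)*(1/3095) = (3/5 + 45937)*(1/3095) = (229688/5)*(1/3095) = 229688/15475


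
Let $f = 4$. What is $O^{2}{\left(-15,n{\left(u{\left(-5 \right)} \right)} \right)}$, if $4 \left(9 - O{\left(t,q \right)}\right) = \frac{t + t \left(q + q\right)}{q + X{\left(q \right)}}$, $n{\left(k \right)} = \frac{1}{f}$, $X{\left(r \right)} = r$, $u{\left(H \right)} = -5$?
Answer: $\frac{6561}{16} \approx 410.06$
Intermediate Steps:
$n{\left(k \right)} = \frac{1}{4}$
$O{\left(t,q \right)} = 9 - \frac{t + 2 q t}{8 q}$ ($O{\left(t,q \right)} = 9 - \frac{\left(t + t \left(q + q\right)\right) \frac{1}{q + q}}{4} = 9 - \frac{\left(t + t 2 q\right) \frac{1}{2 q}}{4} = 9 - \frac{\left(t + 2 q t\right) \frac{1}{2 q}}{4} = 9 - \frac{\frac{1}{2} \frac{1}{q} \left(t + 2 q t\right)}{4} = 9 - \frac{t + 2 q t}{8 q}$)
$O^{2}{\left(-15,n{\left(u{\left(-5 \right)} \right)} \right)} = \left(9 - - \frac{15}{4} - - \frac{15 \frac{1}{\frac{1}{4}}}{8}\right)^{2} = \left(9 + \frac{15}{4} - \left(- \frac{15}{8}\right) 4\right)^{2} = \left(9 + \frac{15}{4} + \frac{15}{2}\right)^{2} = \left(\frac{81}{4}\right)^{2} = \frac{6561}{16}$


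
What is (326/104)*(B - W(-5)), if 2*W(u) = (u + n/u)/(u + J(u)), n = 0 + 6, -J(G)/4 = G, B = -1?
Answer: -19397/7800 ≈ -2.4868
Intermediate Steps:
J(G) = -4*G
n = 6
W(u) = -(u + 6/u)/(6*u) (W(u) = ((u + 6/u)/(u - 4*u))/2 = ((u + 6/u)/((-3*u)))/2 = ((u + 6/u)*(-1/(3*u)))/2 = (-(u + 6/u)/(3*u))/2 = -(u + 6/u)/(6*u))
(326/104)*(B - W(-5)) = (326/104)*(-1 - (-1/6 - 1/(-5)**2)) = (326*(1/104))*(-1 - (-1/6 - 1*1/25)) = 163*(-1 - (-1/6 - 1/25))/52 = 163*(-1 - 1*(-31/150))/52 = 163*(-1 + 31/150)/52 = (163/52)*(-119/150) = -19397/7800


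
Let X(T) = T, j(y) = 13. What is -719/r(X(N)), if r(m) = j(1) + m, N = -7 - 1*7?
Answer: 719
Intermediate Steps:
N = -14 (N = -7 - 7 = -14)
r(m) = 13 + m
-719/r(X(N)) = -719/(13 - 14) = -719/(-1) = -719*(-1) = 719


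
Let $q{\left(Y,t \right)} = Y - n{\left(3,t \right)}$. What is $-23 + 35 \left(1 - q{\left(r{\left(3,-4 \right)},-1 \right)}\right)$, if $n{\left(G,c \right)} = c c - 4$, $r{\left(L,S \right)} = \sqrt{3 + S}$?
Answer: $-93 - 35 i \approx -93.0 - 35.0 i$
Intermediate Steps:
$n{\left(G,c \right)} = -4 + c^{2}$ ($n{\left(G,c \right)} = c^{2} - 4 = -4 + c^{2}$)
$q{\left(Y,t \right)} = 4 + Y - t^{2}$ ($q{\left(Y,t \right)} = Y - \left(-4 + t^{2}\right) = 4 + Y - t^{2}$)
$-23 + 35 \left(1 - q{\left(r{\left(3,-4 \right)},-1 \right)}\right) = -23 + 35 \left(1 - \left(4 + \sqrt{3 - 4} - \left(-1\right)^{2}\right)\right) = -23 + 35 \left(1 - \left(4 + \sqrt{-1} - 1\right)\right) = -23 + 35 \left(1 - \left(4 + i - 1\right)\right) = -23 + 35 \left(1 - \left(3 + i\right)\right) = -23 + 35 \left(-2 - i\right) = -23 - \left(70 + 35 i\right) = -93 - 35 i$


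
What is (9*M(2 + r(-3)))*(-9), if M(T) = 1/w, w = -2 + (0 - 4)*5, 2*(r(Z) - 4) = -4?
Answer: 81/22 ≈ 3.6818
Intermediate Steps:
r(Z) = 2 (r(Z) = 4 + (½)*(-4) = 4 - 2 = 2)
w = -22 (w = -2 - 4*5 = -2 - 20 = -22)
M(T) = -1/22 (M(T) = 1/(-22) = -1/22)
(9*M(2 + r(-3)))*(-9) = (9*(-1/22))*(-9) = -9/22*(-9) = 81/22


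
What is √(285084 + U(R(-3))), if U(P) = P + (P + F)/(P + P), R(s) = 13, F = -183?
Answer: 8*√752817/13 ≈ 533.94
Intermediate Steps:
U(P) = P + (-183 + P)/(2*P) (U(P) = P + (P - 183)/(P + P) = P + (-183 + P)/((2*P)) = P + (-183 + P)*(1/(2*P)) = P + (-183 + P)/(2*P))
√(285084 + U(R(-3))) = √(285084 + (½ + 13 - 183/2/13)) = √(285084 + (½ + 13 - 183/2*1/13)) = √(285084 + (½ + 13 - 183/26)) = √(285084 + 84/13) = √(3706176/13) = 8*√752817/13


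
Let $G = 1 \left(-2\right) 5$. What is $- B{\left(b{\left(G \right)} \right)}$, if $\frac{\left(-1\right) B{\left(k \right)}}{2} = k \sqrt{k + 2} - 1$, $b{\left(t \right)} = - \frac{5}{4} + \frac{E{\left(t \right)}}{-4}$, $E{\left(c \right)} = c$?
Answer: $-2 + \frac{5 \sqrt{13}}{4} \approx 2.5069$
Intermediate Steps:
$G = -10$ ($G = \left(-2\right) 5 = -10$)
$b{\left(t \right)} = - \frac{5}{4} - \frac{t}{4}$ ($b{\left(t \right)} = - \frac{5}{4} + \frac{t}{-4} = \left(-5\right) \frac{1}{4} + t \left(- \frac{1}{4}\right) = - \frac{5}{4} - \frac{t}{4}$)
$B{\left(k \right)} = 2 - 2 k \sqrt{2 + k}$ ($B{\left(k \right)} = - 2 \left(k \sqrt{k + 2} - 1\right) = - 2 \left(k \sqrt{2 + k} - 1\right) = - 2 \left(-1 + k \sqrt{2 + k}\right) = 2 - 2 k \sqrt{2 + k}$)
$- B{\left(b{\left(G \right)} \right)} = - (2 - 2 \left(- \frac{5}{4} - - \frac{5}{2}\right) \sqrt{2 - - \frac{5}{4}}) = - (2 - 2 \left(- \frac{5}{4} + \frac{5}{2}\right) \sqrt{2 + \left(- \frac{5}{4} + \frac{5}{2}\right)}) = - (2 - \frac{5 \sqrt{2 + \frac{5}{4}}}{2}) = - (2 - \frac{5 \sqrt{\frac{13}{4}}}{2}) = - (2 - \frac{5 \frac{\sqrt{13}}{2}}{2}) = - (2 - \frac{5 \sqrt{13}}{4}) = -2 + \frac{5 \sqrt{13}}{4}$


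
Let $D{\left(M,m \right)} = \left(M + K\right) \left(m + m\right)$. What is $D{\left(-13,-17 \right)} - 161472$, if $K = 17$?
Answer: $-161608$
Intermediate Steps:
$D{\left(M,m \right)} = 2 m \left(17 + M\right)$ ($D{\left(M,m \right)} = \left(M + 17\right) \left(m + m\right) = \left(17 + M\right) 2 m = 2 m \left(17 + M\right)$)
$D{\left(-13,-17 \right)} - 161472 = 2 \left(-17\right) \left(17 - 13\right) - 161472 = 2 \left(-17\right) 4 - 161472 = -136 - 161472 = -161608$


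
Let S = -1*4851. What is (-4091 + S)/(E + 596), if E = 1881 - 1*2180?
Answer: -8942/297 ≈ -30.108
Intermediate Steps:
S = -4851
E = -299 (E = 1881 - 2180 = -299)
(-4091 + S)/(E + 596) = (-4091 - 4851)/(-299 + 596) = -8942/297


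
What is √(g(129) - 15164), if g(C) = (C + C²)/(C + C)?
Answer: I*√15099 ≈ 122.88*I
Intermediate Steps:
g(C) = (C + C²)/(2*C) (g(C) = (C + C²)/((2*C)) = (C + C²)*(1/(2*C)) = (C + C²)/(2*C))
√(g(129) - 15164) = √((½ + (½)*129) - 15164) = √((½ + 129/2) - 15164) = √(65 - 15164) = √(-15099) = I*√15099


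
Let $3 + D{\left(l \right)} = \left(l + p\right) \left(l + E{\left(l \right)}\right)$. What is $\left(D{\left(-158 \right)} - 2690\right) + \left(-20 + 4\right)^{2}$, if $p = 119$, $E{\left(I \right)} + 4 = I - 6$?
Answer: $10277$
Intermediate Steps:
$E{\left(I \right)} = -10 + I$ ($E{\left(I \right)} = -4 + \left(I - 6\right) = -4 + \left(-6 + I\right) = -10 + I$)
$D{\left(l \right)} = -3 + \left(-10 + 2 l\right) \left(119 + l\right)$ ($D{\left(l \right)} = -3 + \left(l + 119\right) \left(l + \left(-10 + l\right)\right) = -3 + \left(119 + l\right) \left(-10 + 2 l\right) = -3 + \left(-10 + 2 l\right) \left(119 + l\right)$)
$\left(D{\left(-158 \right)} - 2690\right) + \left(-20 + 4\right)^{2} = \left(\left(-1193 + 2 \left(-158\right)^{2} + 228 \left(-158\right)\right) - 2690\right) + \left(-20 + 4\right)^{2} = \left(\left(-1193 + 2 \cdot 24964 - 36024\right) - 2690\right) + \left(-16\right)^{2} = \left(\left(-1193 + 49928 - 36024\right) - 2690\right) + 256 = \left(12711 - 2690\right) + 256 = 10021 + 256 = 10277$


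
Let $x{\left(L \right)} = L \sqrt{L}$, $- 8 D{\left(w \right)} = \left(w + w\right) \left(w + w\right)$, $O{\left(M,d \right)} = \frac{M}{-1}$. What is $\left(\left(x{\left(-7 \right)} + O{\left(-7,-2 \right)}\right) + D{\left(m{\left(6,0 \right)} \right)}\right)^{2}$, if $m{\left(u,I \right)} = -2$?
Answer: $\left(5 - 7 i \sqrt{7}\right)^{2} \approx -318.0 - 185.2 i$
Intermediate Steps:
$O{\left(M,d \right)} = - M$ ($O{\left(M,d \right)} = M \left(-1\right) = - M$)
$D{\left(w \right)} = - \frac{w^{2}}{2}$ ($D{\left(w \right)} = - \frac{\left(w + w\right) \left(w + w\right)}{8} = - \frac{2 w 2 w}{8} = - \frac{4 w^{2}}{8} = - \frac{w^{2}}{2}$)
$x{\left(L \right)} = L^{\frac{3}{2}}$
$\left(\left(x{\left(-7 \right)} + O{\left(-7,-2 \right)}\right) + D{\left(m{\left(6,0 \right)} \right)}\right)^{2} = \left(\left(\left(-7\right)^{\frac{3}{2}} - -7\right) - \frac{\left(-2\right)^{2}}{2}\right)^{2} = \left(\left(- 7 i \sqrt{7} + 7\right) - 2\right)^{2} = \left(\left(7 - 7 i \sqrt{7}\right) - 2\right)^{2} = \left(5 - 7 i \sqrt{7}\right)^{2}$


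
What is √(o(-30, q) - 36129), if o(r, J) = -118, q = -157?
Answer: I*√36247 ≈ 190.39*I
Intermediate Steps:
√(o(-30, q) - 36129) = √(-118 - 36129) = √(-36247) = I*√36247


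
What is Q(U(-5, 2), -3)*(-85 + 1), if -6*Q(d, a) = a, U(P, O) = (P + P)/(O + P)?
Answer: -42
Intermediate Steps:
U(P, O) = 2*P/(O + P) (U(P, O) = (2*P)/(O + P) = 2*P/(O + P))
Q(d, a) = -a/6
Q(U(-5, 2), -3)*(-85 + 1) = (-⅙*(-3))*(-85 + 1) = (½)*(-84) = -42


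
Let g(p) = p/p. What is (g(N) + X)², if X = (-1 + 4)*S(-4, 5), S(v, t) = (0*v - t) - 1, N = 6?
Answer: 289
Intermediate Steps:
S(v, t) = -1 - t (S(v, t) = (0 - t) - 1 = -t - 1 = -1 - t)
X = -18 (X = (-1 + 4)*(-1 - 1*5) = 3*(-1 - 5) = 3*(-6) = -18)
g(p) = 1
(g(N) + X)² = (1 - 18)² = (-17)² = 289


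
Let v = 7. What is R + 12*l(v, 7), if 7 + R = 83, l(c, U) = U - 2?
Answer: 136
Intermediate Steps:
l(c, U) = -2 + U
R = 76 (R = -7 + 83 = 76)
R + 12*l(v, 7) = 76 + 12*(-2 + 7) = 76 + 12*5 = 76 + 60 = 136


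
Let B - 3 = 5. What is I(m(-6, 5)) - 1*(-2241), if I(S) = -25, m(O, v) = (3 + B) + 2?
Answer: 2216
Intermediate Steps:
B = 8 (B = 3 + 5 = 8)
m(O, v) = 13 (m(O, v) = (3 + 8) + 2 = 11 + 2 = 13)
I(m(-6, 5)) - 1*(-2241) = -25 - 1*(-2241) = -25 + 2241 = 2216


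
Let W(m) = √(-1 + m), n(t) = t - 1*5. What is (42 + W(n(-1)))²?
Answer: (42 + I*√7)² ≈ 1757.0 + 222.24*I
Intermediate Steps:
n(t) = -5 + t (n(t) = t - 5 = -5 + t)
(42 + W(n(-1)))² = (42 + √(-1 + (-5 - 1)))² = (42 + √(-1 - 6))² = (42 + √(-7))² = (42 + I*√7)²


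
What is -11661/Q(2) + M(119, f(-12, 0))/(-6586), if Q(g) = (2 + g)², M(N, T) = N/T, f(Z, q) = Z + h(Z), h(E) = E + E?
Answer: -345596819/474192 ≈ -728.81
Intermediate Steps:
h(E) = 2*E
f(Z, q) = 3*Z (f(Z, q) = Z + 2*Z = 3*Z)
-11661/Q(2) + M(119, f(-12, 0))/(-6586) = -11661/(2 + 2)² + (119/((3*(-12))))/(-6586) = -11661/(4²) + (119/(-36))*(-1/6586) = -11661/16 + (119*(-1/36))*(-1/6586) = -11661*1/16 - 119/36*(-1/6586) = -11661/16 + 119/237096 = -345596819/474192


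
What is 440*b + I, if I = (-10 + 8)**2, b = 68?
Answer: 29924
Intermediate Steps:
I = 4 (I = (-2)**2 = 4)
440*b + I = 440*68 + 4 = 29920 + 4 = 29924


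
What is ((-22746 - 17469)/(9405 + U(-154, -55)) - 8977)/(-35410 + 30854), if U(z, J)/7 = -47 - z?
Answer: 91192673/46261624 ≈ 1.9712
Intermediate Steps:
U(z, J) = -329 - 7*z (U(z, J) = 7*(-47 - z) = -329 - 7*z)
((-22746 - 17469)/(9405 + U(-154, -55)) - 8977)/(-35410 + 30854) = ((-22746 - 17469)/(9405 + (-329 - 7*(-154))) - 8977)/(-35410 + 30854) = (-40215/(9405 + (-329 + 1078)) - 8977)/(-4556) = (-40215/(9405 + 749) - 8977)*(-1/4556) = (-40215/10154 - 8977)*(-1/4556) = -91192673/10154*(-1/4556) = 91192673/46261624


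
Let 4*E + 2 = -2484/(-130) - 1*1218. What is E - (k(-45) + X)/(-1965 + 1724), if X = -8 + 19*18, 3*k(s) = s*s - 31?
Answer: -27828487/93990 ≈ -296.08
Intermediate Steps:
k(s) = -31/3 + s²/3 (k(s) = (s*s - 31)/3 = (s² - 31)/3 = (-31 + s²)/3 = -31/3 + s²/3)
X = 334 (X = -8 + 342 = 334)
E = -39029/130 (E = -½ + (-2484/(-130) - 1*1218)/4 = -½ + (-2484*(-1/130) - 1218)/4 = -½ + (1242/65 - 1218)/4 = -½ + (¼)*(-77928/65) = -½ - 19482/65 = -39029/130 ≈ -300.22)
E - (k(-45) + X)/(-1965 + 1724) = -39029/130 - ((-31/3 + (⅓)*(-45)²) + 334)/(-1965 + 1724) = -39029/130 - ((-31/3 + (⅓)*2025) + 334)/(-241) = -39029/130 - ((-31/3 + 675) + 334)*(-1)/241 = -39029/130 - (1994/3 + 334)*(-1)/241 = -39029/130 - 2996*(-1)/(3*241) = -39029/130 - 1*(-2996/723) = -39029/130 + 2996/723 = -27828487/93990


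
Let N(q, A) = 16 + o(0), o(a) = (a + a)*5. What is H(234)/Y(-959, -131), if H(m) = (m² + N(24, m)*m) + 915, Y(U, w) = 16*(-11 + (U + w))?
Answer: -19805/5872 ≈ -3.3728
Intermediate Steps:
o(a) = 10*a (o(a) = (2*a)*5 = 10*a)
N(q, A) = 16 (N(q, A) = 16 + 10*0 = 16 + 0 = 16)
Y(U, w) = -176 + 16*U + 16*w (Y(U, w) = 16*(-11 + U + w) = -176 + 16*U + 16*w)
H(m) = 915 + m² + 16*m (H(m) = (m² + 16*m) + 915 = 915 + m² + 16*m)
H(234)/Y(-959, -131) = (915 + 234² + 16*234)/(-176 + 16*(-959) + 16*(-131)) = (915 + 54756 + 3744)/(-176 - 15344 - 2096) = 59415/(-17616) = 59415*(-1/17616) = -19805/5872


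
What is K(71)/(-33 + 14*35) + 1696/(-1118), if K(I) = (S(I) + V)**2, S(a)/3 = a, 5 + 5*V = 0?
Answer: 24736160/255463 ≈ 96.829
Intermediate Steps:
V = -1 (V = -1 + (1/5)*0 = -1 + 0 = -1)
S(a) = 3*a
K(I) = (-1 + 3*I)**2 (K(I) = (3*I - 1)**2 = (-1 + 3*I)**2)
K(71)/(-33 + 14*35) + 1696/(-1118) = (-1 + 3*71)**2/(-33 + 14*35) + 1696/(-1118) = (-1 + 213)**2/(-33 + 490) + 1696*(-1/1118) = 212**2/457 - 848/559 = 44944*(1/457) - 848/559 = 44944/457 - 848/559 = 24736160/255463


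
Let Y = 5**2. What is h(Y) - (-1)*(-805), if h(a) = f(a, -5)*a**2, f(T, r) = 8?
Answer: 4195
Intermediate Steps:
Y = 25
h(a) = 8*a**2
h(Y) - (-1)*(-805) = 8*25**2 - (-1)*(-805) = 8*625 - 1*805 = 5000 - 805 = 4195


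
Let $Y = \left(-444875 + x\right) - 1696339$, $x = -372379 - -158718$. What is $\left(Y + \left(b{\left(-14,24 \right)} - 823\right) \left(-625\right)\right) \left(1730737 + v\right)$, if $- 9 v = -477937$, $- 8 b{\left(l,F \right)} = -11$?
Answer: $- \frac{118248931924375}{36} \approx -3.2847 \cdot 10^{12}$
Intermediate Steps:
$b{\left(l,F \right)} = \frac{11}{8}$ ($b{\left(l,F \right)} = \left(- \frac{1}{8}\right) \left(-11\right) = \frac{11}{8}$)
$v = \frac{477937}{9}$ ($v = \left(- \frac{1}{9}\right) \left(-477937\right) = \frac{477937}{9} \approx 53104.0$)
$x = -213661$ ($x = -372379 + 158718 = -213661$)
$Y = -2354875$ ($Y = \left(-444875 - 213661\right) - 1696339 = -658536 - 1696339 = -2354875$)
$\left(Y + \left(b{\left(-14,24 \right)} - 823\right) \left(-625\right)\right) \left(1730737 + v\right) = \left(-2354875 + \left(\frac{11}{8} - 823\right) \left(-625\right)\right) \left(1730737 + \frac{477937}{9}\right) = \left(-2354875 - - \frac{4108125}{8}\right) \frac{16054570}{9} = \left(-2354875 + \frac{4108125}{8}\right) \frac{16054570}{9} = \left(- \frac{14730875}{8}\right) \frac{16054570}{9} = - \frac{118248931924375}{36}$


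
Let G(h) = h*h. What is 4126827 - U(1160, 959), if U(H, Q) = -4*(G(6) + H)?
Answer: 4131611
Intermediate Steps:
G(h) = h²
U(H, Q) = -144 - 4*H (U(H, Q) = -4*(6² + H) = -4*(36 + H) = -144 - 4*H)
4126827 - U(1160, 959) = 4126827 - (-144 - 4*1160) = 4126827 - (-144 - 4640) = 4126827 - 1*(-4784) = 4126827 + 4784 = 4131611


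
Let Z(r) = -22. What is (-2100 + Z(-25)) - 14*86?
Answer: -3326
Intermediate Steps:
(-2100 + Z(-25)) - 14*86 = (-2100 - 22) - 14*86 = -2122 - 1204 = -3326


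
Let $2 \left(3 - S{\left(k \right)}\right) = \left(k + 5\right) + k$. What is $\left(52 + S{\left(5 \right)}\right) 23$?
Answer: $\frac{2185}{2} \approx 1092.5$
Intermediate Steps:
$S{\left(k \right)} = \frac{1}{2} - k$ ($S{\left(k \right)} = 3 - \frac{\left(k + 5\right) + k}{2} = 3 - \frac{\left(5 + k\right) + k}{2} = 3 - \frac{5 + 2 k}{2} = 3 - \left(\frac{5}{2} + k\right) = \frac{1}{2} - k$)
$\left(52 + S{\left(5 \right)}\right) 23 = \left(52 + \left(\frac{1}{2} - 5\right)\right) 23 = \left(52 - \frac{9}{2}\right) 23 = \frac{95}{2} \cdot 23 = \frac{2185}{2}$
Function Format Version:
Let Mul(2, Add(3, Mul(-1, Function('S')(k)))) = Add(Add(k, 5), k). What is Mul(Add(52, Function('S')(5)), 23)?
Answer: Rational(2185, 2) ≈ 1092.5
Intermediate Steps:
Function('S')(k) = Add(Rational(1, 2), Mul(-1, k)) (Function('S')(k) = Add(3, Mul(Rational(-1, 2), Add(Add(k, 5), k))) = Add(3, Mul(Rational(-1, 2), Add(Add(5, k), k))) = Add(3, Mul(Rational(-1, 2), Add(5, Mul(2, k)))) = Add(3, Add(Rational(-5, 2), Mul(-1, k))) = Add(Rational(1, 2), Mul(-1, k)))
Mul(Add(52, Function('S')(5)), 23) = Mul(Add(52, Add(Rational(1, 2), Mul(-1, 5))), 23) = Mul(Add(52, Add(Rational(1, 2), -5)), 23) = Mul(Add(52, Rational(-9, 2)), 23) = Mul(Rational(95, 2), 23) = Rational(2185, 2)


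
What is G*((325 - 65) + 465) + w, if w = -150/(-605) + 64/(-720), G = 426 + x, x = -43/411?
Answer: 230334826267/745965 ≈ 3.0877e+5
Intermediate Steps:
x = -43/411 (x = -43*1/411 = -43/411 ≈ -0.10462)
G = 175043/411 (G = 426 - 43/411 = 175043/411 ≈ 425.90)
w = 866/5445 (w = -150*(-1/605) + 64*(-1/720) = 30/121 - 4/45 = 866/5445 ≈ 0.15904)
G*((325 - 65) + 465) + w = 175043*((325 - 65) + 465)/411 + 866/5445 = 175043*(260 + 465)/411 + 866/5445 = (175043/411)*725 + 866/5445 = 126906175/411 + 866/5445 = 230334826267/745965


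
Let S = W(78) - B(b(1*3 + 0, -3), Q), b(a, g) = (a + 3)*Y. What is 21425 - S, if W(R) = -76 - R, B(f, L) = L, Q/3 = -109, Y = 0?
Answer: 21252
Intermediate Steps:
Q = -327 (Q = 3*(-109) = -327)
b(a, g) = 0 (b(a, g) = (a + 3)*0 = (3 + a)*0 = 0)
S = 173 (S = (-76 - 1*78) - 1*(-327) = (-76 - 78) + 327 = -154 + 327 = 173)
21425 - S = 21425 - 1*173 = 21425 - 173 = 21252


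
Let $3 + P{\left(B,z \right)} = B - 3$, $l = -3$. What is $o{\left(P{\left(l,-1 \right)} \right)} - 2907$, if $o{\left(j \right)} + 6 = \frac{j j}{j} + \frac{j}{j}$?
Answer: $-2921$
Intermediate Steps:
$P{\left(B,z \right)} = -6 + B$ ($P{\left(B,z \right)} = -3 + \left(B - 3\right) = -3 + \left(-3 + B\right) = -6 + B$)
$o{\left(j \right)} = -5 + j$ ($o{\left(j \right)} = -6 + \left(\frac{j j}{j} + \frac{j}{j}\right) = -6 + \left(\frac{j^{2}}{j} + 1\right) = -6 + \left(j + 1\right) = -6 + \left(1 + j\right) = -5 + j$)
$o{\left(P{\left(l,-1 \right)} \right)} - 2907 = \left(-5 - 9\right) - 2907 = -14 - 2907 = -2921$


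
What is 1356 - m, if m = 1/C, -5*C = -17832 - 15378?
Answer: 9006551/6642 ≈ 1356.0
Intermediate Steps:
C = 6642 (C = -(-17832 - 15378)/5 = -1/5*(-33210) = 6642)
m = 1/6642 ≈ 0.00015056
1356 - m = 1356 - 1*1/6642 = 1356 - 1/6642 = 9006551/6642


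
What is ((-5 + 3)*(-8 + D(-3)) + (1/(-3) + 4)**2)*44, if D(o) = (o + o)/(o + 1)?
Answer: 9284/9 ≈ 1031.6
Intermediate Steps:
D(o) = 2*o/(1 + o) (D(o) = (2*o)/(1 + o) = 2*o/(1 + o))
((-5 + 3)*(-8 + D(-3)) + (1/(-3) + 4)**2)*44 = ((-5 + 3)*(-8 + 2*(-3)/(1 - 3)) + (1/(-3) + 4)**2)*44 = (-2*(-8 + 2*(-3)/(-2)) + (-1/3 + 4)**2)*44 = (-2*(-8 + 2*(-3)*(-1/2)) + (11/3)**2)*44 = (-2*(-8 + 3) + 121/9)*44 = (-2*(-5) + 121/9)*44 = (10 + 121/9)*44 = (211/9)*44 = 9284/9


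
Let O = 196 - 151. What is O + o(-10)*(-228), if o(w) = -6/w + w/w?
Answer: -1599/5 ≈ -319.80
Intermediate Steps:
O = 45
o(w) = 1 - 6/w (o(w) = -6/w + 1 = 1 - 6/w)
O + o(-10)*(-228) = 45 + ((-6 - 10)/(-10))*(-228) = 45 - ⅒*(-16)*(-228) = 45 + (8/5)*(-228) = 45 - 1824/5 = -1599/5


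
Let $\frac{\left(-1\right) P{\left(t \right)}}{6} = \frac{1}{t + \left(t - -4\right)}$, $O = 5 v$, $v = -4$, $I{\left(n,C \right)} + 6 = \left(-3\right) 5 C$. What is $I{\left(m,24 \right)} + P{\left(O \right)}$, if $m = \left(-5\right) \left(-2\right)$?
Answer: $- \frac{2195}{6} \approx -365.83$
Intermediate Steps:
$m = 10$
$I{\left(n,C \right)} = -6 - 15 C$ ($I{\left(n,C \right)} = -6 + \left(-3\right) 5 C = -6 - 15 C$)
$O = -20$ ($O = 5 \left(-4\right) = -20$)
$P{\left(t \right)} = - \frac{6}{4 + 2 t}$ ($P{\left(t \right)} = - \frac{6}{t + \left(t - -4\right)} = - \frac{6}{t + \left(t + 4\right)} = - \frac{6}{t + \left(4 + t\right)} = - \frac{6}{4 + 2 t}$)
$I{\left(m,24 \right)} + P{\left(O \right)} = \left(-6 - 360\right) - \frac{3}{2 - 20} = \left(-6 - 360\right) - \frac{3}{-18} = -366 - - \frac{1}{6} = -366 + \frac{1}{6} = - \frac{2195}{6}$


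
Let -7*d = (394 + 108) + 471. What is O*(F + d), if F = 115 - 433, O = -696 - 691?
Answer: 633859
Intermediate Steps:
O = -1387
F = -318
d = -139 (d = -((394 + 108) + 471)/7 = -(502 + 471)/7 = -⅐*973 = -139)
O*(F + d) = -1387*(-318 - 139) = -1387*(-457) = 633859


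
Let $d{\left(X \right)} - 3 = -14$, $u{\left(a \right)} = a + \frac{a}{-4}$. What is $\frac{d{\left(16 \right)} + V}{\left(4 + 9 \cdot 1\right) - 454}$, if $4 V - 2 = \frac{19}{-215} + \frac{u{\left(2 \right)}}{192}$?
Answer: $\frac{128673}{5393920} \approx 0.023855$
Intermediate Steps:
$u{\left(a \right)} = \frac{3 a}{4}$ ($u{\left(a \right)} = a - \frac{a}{4} = \frac{3 a}{4}$)
$d{\left(X \right)} = -11$ ($d{\left(X \right)} = 3 - 14 = -11$)
$V = \frac{52823}{110080}$ ($V = \frac{1}{2} + \frac{\frac{19}{-215} + \frac{\frac{3}{4} \cdot 2}{192}}{4} = \frac{1}{2} + \frac{19 \left(- \frac{1}{215}\right) + \frac{3}{2} \cdot \frac{1}{192}}{4} = \frac{1}{2} + \frac{- \frac{19}{215} + \frac{1}{128}}{4} = \frac{1}{2} + \frac{1}{4} \left(- \frac{2217}{27520}\right) = \frac{1}{2} - \frac{2217}{110080} = \frac{52823}{110080} \approx 0.47986$)
$\frac{d{\left(16 \right)} + V}{\left(4 + 9 \cdot 1\right) - 454} = \frac{-11 + \frac{52823}{110080}}{\left(4 + 9 \cdot 1\right) - 454} = - \frac{1158057}{110080 \left(\left(4 + 9\right) - 454\right)} = - \frac{1158057}{110080 \left(13 - 454\right)} = - \frac{1158057}{110080 \left(-441\right)} = \left(- \frac{1158057}{110080}\right) \left(- \frac{1}{441}\right) = \frac{128673}{5393920}$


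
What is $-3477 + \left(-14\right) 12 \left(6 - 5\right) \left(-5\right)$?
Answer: $-2637$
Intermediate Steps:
$-3477 + \left(-14\right) 12 \left(6 - 5\right) \left(-5\right) = -3477 - 168 \left(6 - 5\right) \left(-5\right) = -3477 - 168 \cdot 1 \left(-5\right) = -3477 - -840 = -3477 + 840 = -2637$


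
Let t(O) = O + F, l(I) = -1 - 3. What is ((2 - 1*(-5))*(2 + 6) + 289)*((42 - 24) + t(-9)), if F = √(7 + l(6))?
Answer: 3105 + 345*√3 ≈ 3702.6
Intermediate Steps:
l(I) = -4
F = √3 (F = √(7 - 4) = √3 ≈ 1.7320)
t(O) = O + √3
((2 - 1*(-5))*(2 + 6) + 289)*((42 - 24) + t(-9)) = ((2 - 1*(-5))*(2 + 6) + 289)*((42 - 24) + (-9 + √3)) = ((2 + 5)*8 + 289)*(18 + (-9 + √3)) = (7*8 + 289)*(9 + √3) = (56 + 289)*(9 + √3) = 345*(9 + √3) = 3105 + 345*√3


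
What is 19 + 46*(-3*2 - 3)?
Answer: -395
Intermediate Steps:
19 + 46*(-3*2 - 3) = 19 + 46*(-6 - 3) = 19 + 46*(-9) = 19 - 414 = -395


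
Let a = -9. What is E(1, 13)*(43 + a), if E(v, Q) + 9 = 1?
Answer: -272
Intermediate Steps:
E(v, Q) = -8 (E(v, Q) = -9 + 1 = -8)
E(1, 13)*(43 + a) = -8*(43 - 9) = -8*34 = -272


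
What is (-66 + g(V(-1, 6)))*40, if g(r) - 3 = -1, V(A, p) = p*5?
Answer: -2560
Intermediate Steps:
V(A, p) = 5*p
g(r) = 2 (g(r) = 3 - 1 = 2)
(-66 + g(V(-1, 6)))*40 = (-66 + 2)*40 = -64*40 = -2560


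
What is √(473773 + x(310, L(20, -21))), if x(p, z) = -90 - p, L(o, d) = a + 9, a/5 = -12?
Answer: 3*√52597 ≈ 688.02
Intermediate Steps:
a = -60 (a = 5*(-12) = -60)
L(o, d) = -51 (L(o, d) = -60 + 9 = -51)
√(473773 + x(310, L(20, -21))) = √(473773 + (-90 - 1*310)) = √(473773 + (-90 - 310)) = √(473773 - 400) = √473373 = 3*√52597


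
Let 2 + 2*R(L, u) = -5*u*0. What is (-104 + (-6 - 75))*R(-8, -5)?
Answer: 185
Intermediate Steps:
R(L, u) = -1 (R(L, u) = -1 + (-5*u*0)/2 = -1 + (1/2)*0 = -1 + 0 = -1)
(-104 + (-6 - 75))*R(-8, -5) = (-104 + (-6 - 75))*(-1) = (-104 - 81)*(-1) = -185*(-1) = 185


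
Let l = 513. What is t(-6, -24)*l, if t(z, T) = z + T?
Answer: -15390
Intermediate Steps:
t(z, T) = T + z
t(-6, -24)*l = (-24 - 6)*513 = -30*513 = -15390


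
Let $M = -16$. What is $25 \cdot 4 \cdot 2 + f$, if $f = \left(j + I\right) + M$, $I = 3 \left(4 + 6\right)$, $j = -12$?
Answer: $202$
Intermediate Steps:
$I = 30$ ($I = 3 \cdot 10 = 30$)
$f = 2$ ($f = \left(-12 + 30\right) - 16 = 18 - 16 = 2$)
$25 \cdot 4 \cdot 2 + f = 25 \cdot 4 \cdot 2 + 2 = 25 \cdot 8 + 2 = 200 + 2 = 202$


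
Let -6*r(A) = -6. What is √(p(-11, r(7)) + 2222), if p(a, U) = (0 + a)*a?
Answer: √2343 ≈ 48.405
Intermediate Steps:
r(A) = 1 (r(A) = -⅙*(-6) = 1)
p(a, U) = a² (p(a, U) = a*a = a²)
√(p(-11, r(7)) + 2222) = √((-11)² + 2222) = √(121 + 2222) = √2343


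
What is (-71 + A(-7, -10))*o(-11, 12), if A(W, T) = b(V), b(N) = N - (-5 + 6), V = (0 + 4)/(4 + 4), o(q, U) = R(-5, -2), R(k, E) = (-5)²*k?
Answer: 17875/2 ≈ 8937.5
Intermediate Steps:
R(k, E) = 25*k
o(q, U) = -125 (o(q, U) = 25*(-5) = -125)
V = ½ (V = 4/8 = 4*(⅛) = ½ ≈ 0.50000)
b(N) = -1 + N (b(N) = N - 1*1 = N - 1 = -1 + N)
A(W, T) = -½ (A(W, T) = -1 + ½ = -½)
(-71 + A(-7, -10))*o(-11, 12) = (-71 - ½)*(-125) = -143/2*(-125) = 17875/2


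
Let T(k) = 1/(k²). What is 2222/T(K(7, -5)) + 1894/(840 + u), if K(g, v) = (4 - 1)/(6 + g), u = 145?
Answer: 20018116/166465 ≈ 120.25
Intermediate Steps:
K(g, v) = 3/(6 + g)
T(k) = k⁻²
2222/T(K(7, -5)) + 1894/(840 + u) = 2222/((3/(6 + 7))⁻²) + 1894/(840 + 145) = 2222/((3/13)⁻²) + 1894/985 = 2222/(169/9) + 1894/985 = 2222*(9/169) + 1894/985 = 19998/169 + 1894/985 = 20018116/166465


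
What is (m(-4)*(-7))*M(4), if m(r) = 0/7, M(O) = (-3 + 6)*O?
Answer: 0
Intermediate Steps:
M(O) = 3*O
m(r) = 0 (m(r) = 0*(⅐) = 0)
(m(-4)*(-7))*M(4) = (0*(-7))*(3*4) = 0*12 = 0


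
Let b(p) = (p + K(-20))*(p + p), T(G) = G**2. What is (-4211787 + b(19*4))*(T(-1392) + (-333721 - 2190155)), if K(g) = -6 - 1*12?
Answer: 2463832035852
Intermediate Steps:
K(g) = -18 (K(g) = -6 - 12 = -18)
b(p) = 2*p*(-18 + p) (b(p) = (p - 18)*(p + p) = (-18 + p)*(2*p) = 2*p*(-18 + p))
(-4211787 + b(19*4))*(T(-1392) + (-333721 - 2190155)) = (-4211787 + 2*(19*4)*(-18 + 19*4))*((-1392)**2 + (-333721 - 2190155)) = (-4211787 + 2*76*(-18 + 76))*(1937664 - 2523876) = (-4211787 + 2*76*58)*(-586212) = (-4211787 + 8816)*(-586212) = -4202971*(-586212) = 2463832035852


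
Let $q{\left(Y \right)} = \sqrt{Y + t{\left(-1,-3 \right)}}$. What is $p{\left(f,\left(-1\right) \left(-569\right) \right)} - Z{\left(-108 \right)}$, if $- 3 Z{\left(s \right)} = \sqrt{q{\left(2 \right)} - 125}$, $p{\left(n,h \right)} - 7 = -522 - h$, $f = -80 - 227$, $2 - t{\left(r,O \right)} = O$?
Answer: $-1084 + \frac{i \sqrt{125 - \sqrt{7}}}{3} \approx -1084.0 + 3.6871 i$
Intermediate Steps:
$t{\left(r,O \right)} = 2 - O$
$q{\left(Y \right)} = \sqrt{5 + Y}$ ($q{\left(Y \right)} = \sqrt{Y + \left(2 - -3\right)} = \sqrt{Y + \left(2 + 3\right)} = \sqrt{Y + 5} = \sqrt{5 + Y}$)
$f = -307$ ($f = -80 - 227 = -307$)
$p{\left(n,h \right)} = -515 - h$ ($p{\left(n,h \right)} = 7 - \left(522 + h\right) = -515 - h$)
$Z{\left(s \right)} = - \frac{\sqrt{-125 + \sqrt{7}}}{3}$ ($Z{\left(s \right)} = - \frac{\sqrt{\sqrt{5 + 2} - 125}}{3} = - \frac{\sqrt{\sqrt{7} - 125}}{3} = - \frac{\sqrt{-125 + \sqrt{7}}}{3}$)
$p{\left(f,\left(-1\right) \left(-569\right) \right)} - Z{\left(-108 \right)} = \left(-515 - \left(-1\right) \left(-569\right)\right) - - \frac{i \sqrt{125 - \sqrt{7}}}{3} = \left(-515 - 569\right) + \frac{i \sqrt{125 - \sqrt{7}}}{3} = -1084 + \frac{i \sqrt{125 - \sqrt{7}}}{3}$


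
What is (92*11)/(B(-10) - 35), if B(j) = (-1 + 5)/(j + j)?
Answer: -115/4 ≈ -28.750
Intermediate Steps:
B(j) = 2/j (B(j) = 4/((2*j)) = 4*(1/(2*j)) = 2/j)
(92*11)/(B(-10) - 35) = (92*11)/(2/(-10) - 35) = 1012/(2*(-⅒) - 35) = 1012/(-⅕ - 35) = 1012/(-176/5) = 1012*(-5/176) = -115/4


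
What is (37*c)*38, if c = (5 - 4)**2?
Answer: 1406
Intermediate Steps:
c = 1 (c = 1**2 = 1)
(37*c)*38 = (37*1)*38 = 37*38 = 1406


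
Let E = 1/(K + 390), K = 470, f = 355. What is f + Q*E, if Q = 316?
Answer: 76404/215 ≈ 355.37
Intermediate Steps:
E = 1/860 (E = 1/(470 + 390) = 1/860 ≈ 0.0011628)
f + Q*E = 355 + 316*(1/860) = 355 + 79/215 = 76404/215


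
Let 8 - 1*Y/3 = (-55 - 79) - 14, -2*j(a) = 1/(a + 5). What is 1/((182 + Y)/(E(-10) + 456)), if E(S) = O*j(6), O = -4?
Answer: 193/275 ≈ 0.70182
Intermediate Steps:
j(a) = -1/(2*(5 + a)) (j(a) = -1/(2*(a + 5)) = -1/(2*(5 + a)))
Y = 468 (Y = 24 - 3*((-55 - 79) - 14) = 24 - 3*(-134 - 14) = 24 - 3*(-148) = 24 + 444 = 468)
E(S) = 2/11 (E(S) = -(-4)/(10 + 2*6) = -(-4)/(10 + 12) = -(-4)/22 = -4*(-1/22) = 2/11)
1/((182 + Y)/(E(-10) + 456)) = 1/((182 + 468)/(2/11 + 456)) = 1/(650/(5018/11)) = 1/(650*(11/5018)) = 1/(275/193) = 193/275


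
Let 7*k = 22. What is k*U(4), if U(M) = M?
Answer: 88/7 ≈ 12.571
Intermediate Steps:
k = 22/7 (k = (⅐)*22 = 22/7 ≈ 3.1429)
k*U(4) = (22/7)*4 = 88/7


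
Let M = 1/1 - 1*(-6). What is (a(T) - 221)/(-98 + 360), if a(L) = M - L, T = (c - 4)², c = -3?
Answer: -263/262 ≈ -1.0038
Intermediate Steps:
T = 49 (T = (-3 - 4)² = (-7)² = 49)
M = 7 (M = 1*1 + 6 = 1 + 6 = 7)
a(L) = 7 - L
(a(T) - 221)/(-98 + 360) = ((7 - 1*49) - 221)/(-98 + 360) = ((7 - 49) - 221)/262 = (-42 - 221)*(1/262) = -263*1/262 = -263/262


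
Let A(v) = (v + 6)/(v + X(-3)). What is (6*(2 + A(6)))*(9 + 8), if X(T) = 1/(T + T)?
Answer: 14484/35 ≈ 413.83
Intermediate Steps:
X(T) = 1/(2*T)
A(v) = (6 + v)/(-⅙ + v) (A(v) = (v + 6)/(v + (½)/(-3)) = (6 + v)/(v + (½)*(-⅓)) = (6 + v)/(v - ⅙) = (6 + v)/(-⅙ + v))
(6*(2 + A(6)))*(9 + 8) = (6*(2 + 6*(6 + 6)/(-1 + 6*6)))*(9 + 8) = (6*(2 + 6*12/(-1 + 36)))*17 = (6*(2 + 6*12/35))*17 = (6*(2 + 6*(1/35)*12))*17 = (6*(2 + 72/35))*17 = (6*(142/35))*17 = (852/35)*17 = 14484/35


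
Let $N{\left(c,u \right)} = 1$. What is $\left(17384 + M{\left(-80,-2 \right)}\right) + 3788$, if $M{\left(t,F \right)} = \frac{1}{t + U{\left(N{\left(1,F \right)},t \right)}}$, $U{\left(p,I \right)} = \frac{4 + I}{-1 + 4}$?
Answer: $\frac{6690349}{316} \approx 21172.0$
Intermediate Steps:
$U{\left(p,I \right)} = \frac{4}{3} + \frac{I}{3}$ ($U{\left(p,I \right)} = \frac{4 + I}{3} = \left(4 + I\right) \frac{1}{3} = \frac{4}{3} + \frac{I}{3}$)
$M{\left(t,F \right)} = \frac{1}{\frac{4}{3} + \frac{4 t}{3}}$ ($M{\left(t,F \right)} = \frac{1}{t + \left(\frac{4}{3} + \frac{t}{3}\right)} = \frac{1}{\frac{4}{3} + \frac{4 t}{3}}$)
$\left(17384 + M{\left(-80,-2 \right)}\right) + 3788 = \left(17384 + \frac{3}{4 \left(1 - 80\right)}\right) + 3788 = \left(17384 + \frac{3}{4 \left(-79\right)}\right) + 3788 = \left(17384 + \frac{3}{4} \left(- \frac{1}{79}\right)\right) + 3788 = \left(17384 - \frac{3}{316}\right) + 3788 = \frac{5493341}{316} + 3788 = \frac{6690349}{316}$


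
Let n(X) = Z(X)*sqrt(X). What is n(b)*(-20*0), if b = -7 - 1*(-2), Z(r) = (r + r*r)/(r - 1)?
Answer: 0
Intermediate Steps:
Z(r) = (r + r**2)/(-1 + r)
b = -5 (b = -7 + 2 = -5)
n(X) = X**(3/2)*(1 + X)/(-1 + X) (n(X) = (X*(1 + X)/(-1 + X))*sqrt(X) = X**(3/2)*(1 + X)/(-1 + X))
n(b)*(-20*0) = ((-5)**(3/2)*(1 - 5)/(-1 - 5))*(-20*0) = (-5*I*sqrt(5)*(-4)/(-6))*0 = (-5*I*sqrt(5)*(-1/6)*(-4))*0 = -10*I*sqrt(5)/3*0 = 0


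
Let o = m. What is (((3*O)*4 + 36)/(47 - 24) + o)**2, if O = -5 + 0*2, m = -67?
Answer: 2449225/529 ≈ 4629.9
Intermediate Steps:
O = -5 (O = -5 + 0 = -5)
o = -67
(((3*O)*4 + 36)/(47 - 24) + o)**2 = (((3*(-5))*4 + 36)/(47 - 24) - 67)**2 = ((-15*4 + 36)/23 - 67)**2 = ((-60 + 36)*(1/23) - 67)**2 = (-24*1/23 - 67)**2 = (-24/23 - 67)**2 = (-1565/23)**2 = 2449225/529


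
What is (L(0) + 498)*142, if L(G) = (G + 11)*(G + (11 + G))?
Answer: 87898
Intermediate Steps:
L(G) = (11 + G)*(11 + 2*G)
(L(0) + 498)*142 = ((121 + 2*0² + 33*0) + 498)*142 = ((121 + 2*0 + 0) + 498)*142 = ((121 + 0 + 0) + 498)*142 = (121 + 498)*142 = 619*142 = 87898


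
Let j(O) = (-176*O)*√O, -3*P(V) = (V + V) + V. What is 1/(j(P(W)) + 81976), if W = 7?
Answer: 10247/841336168 - 77*I*√7/420668084 ≈ 1.2179e-5 - 4.8428e-7*I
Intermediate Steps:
P(V) = -V (P(V) = -((V + V) + V)/3 = -(2*V + V)/3 = -V)
j(O) = -176*O^(3/2)
1/(j(P(W)) + 81976) = 1/(-176*(-7*I*√7) + 81976) = 1/(-(-1232)*I*√7 + 81976) = 1/(1232*I*√7 + 81976) = 1/(81976 + 1232*I*√7)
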